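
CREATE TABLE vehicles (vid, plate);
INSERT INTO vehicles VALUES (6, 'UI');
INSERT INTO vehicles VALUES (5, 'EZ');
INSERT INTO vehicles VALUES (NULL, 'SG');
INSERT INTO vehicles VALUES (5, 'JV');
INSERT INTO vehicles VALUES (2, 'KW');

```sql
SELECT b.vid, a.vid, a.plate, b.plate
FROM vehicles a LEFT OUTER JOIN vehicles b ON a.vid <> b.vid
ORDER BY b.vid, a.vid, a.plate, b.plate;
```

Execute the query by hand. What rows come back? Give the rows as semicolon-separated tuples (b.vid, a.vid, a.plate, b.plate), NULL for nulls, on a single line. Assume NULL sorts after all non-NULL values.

(2, 5, EZ, KW); (2, 5, JV, KW); (2, 6, UI, KW); (5, 2, KW, EZ); (5, 2, KW, JV); (5, 6, UI, EZ); (5, 6, UI, JV); (6, 2, KW, UI); (6, 5, EZ, UI); (6, 5, JV, UI); (NULL, NULL, SG, NULL)

LEFT JOIN keeps every row from `vehicles a`; unmatched rows get NULL for `vehicles b`'s columns.
Matching on a.vid <> b.vid. A NULL in a compared column never satisfies the condition.
- vid=6: 3 matching b row(s), so 3 row(s) emitted.
- vid=5: 2 matching b row(s), so 2 row(s) emitted.
- vid=NULL: no b row matches, row kept with b columns NULL.
- vid=5: 2 matching b row(s), so 2 row(s) emitted.
- vid=2: 3 matching b row(s), so 3 row(s) emitted.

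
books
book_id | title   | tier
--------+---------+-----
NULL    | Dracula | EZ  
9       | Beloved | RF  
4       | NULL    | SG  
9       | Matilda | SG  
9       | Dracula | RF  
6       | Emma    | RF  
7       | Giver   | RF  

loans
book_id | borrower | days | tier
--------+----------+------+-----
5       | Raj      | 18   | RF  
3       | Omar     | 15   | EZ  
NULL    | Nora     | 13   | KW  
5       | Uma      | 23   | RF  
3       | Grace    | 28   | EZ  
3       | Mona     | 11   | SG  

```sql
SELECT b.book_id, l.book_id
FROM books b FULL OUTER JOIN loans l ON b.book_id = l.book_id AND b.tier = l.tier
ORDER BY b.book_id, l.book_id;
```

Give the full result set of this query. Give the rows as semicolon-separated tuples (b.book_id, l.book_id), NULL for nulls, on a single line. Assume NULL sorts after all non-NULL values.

(4, NULL); (6, NULL); (7, NULL); (9, NULL); (9, NULL); (9, NULL); (NULL, 3); (NULL, 3); (NULL, 3); (NULL, 5); (NULL, 5); (NULL, NULL); (NULL, NULL)

FULL OUTER JOIN keeps every row from both sides; unmatched rows get NULL for the other side's columns.
Matching on b.book_id = l.book_id AND b.tier = l.tier. A NULL in a compared column never satisfies the condition.
Matched pairs: 0; unmatched b rows kept: 7; unmatched l rows kept: 6.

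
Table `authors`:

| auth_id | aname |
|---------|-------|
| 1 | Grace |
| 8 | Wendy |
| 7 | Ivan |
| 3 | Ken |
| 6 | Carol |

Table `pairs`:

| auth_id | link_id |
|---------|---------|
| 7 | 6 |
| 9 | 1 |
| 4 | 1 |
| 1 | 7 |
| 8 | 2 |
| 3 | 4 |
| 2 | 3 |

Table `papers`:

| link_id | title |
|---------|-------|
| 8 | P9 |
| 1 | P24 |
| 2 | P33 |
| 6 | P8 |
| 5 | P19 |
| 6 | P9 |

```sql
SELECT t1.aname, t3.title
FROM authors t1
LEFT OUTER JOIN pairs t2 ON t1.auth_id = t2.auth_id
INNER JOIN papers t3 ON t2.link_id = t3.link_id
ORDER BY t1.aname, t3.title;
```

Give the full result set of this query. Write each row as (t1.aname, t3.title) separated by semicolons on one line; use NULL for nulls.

(Ivan, P8); (Ivan, P9); (Wendy, P33)

Evaluate left to right. First `authors t1 LEFT JOIN pairs t2` on auth_id: 5 row(s).
Then INNER JOIN `papers t3` on link_id: keep only rows whose t2.link_id appears in t3.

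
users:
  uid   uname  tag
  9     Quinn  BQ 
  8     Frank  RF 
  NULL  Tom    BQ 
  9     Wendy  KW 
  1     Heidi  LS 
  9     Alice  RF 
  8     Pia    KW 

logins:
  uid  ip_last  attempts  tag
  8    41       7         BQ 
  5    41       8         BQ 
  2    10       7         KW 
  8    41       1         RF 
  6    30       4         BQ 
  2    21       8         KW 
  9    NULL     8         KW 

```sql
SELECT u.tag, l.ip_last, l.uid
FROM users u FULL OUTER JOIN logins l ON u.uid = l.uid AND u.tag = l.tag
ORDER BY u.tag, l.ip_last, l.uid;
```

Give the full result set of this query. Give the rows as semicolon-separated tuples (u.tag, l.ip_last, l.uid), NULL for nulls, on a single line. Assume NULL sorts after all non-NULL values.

(BQ, NULL, NULL); (BQ, NULL, NULL); (KW, NULL, 9); (KW, NULL, NULL); (LS, NULL, NULL); (RF, 41, 8); (RF, NULL, NULL); (NULL, 10, 2); (NULL, 21, 2); (NULL, 30, 6); (NULL, 41, 5); (NULL, 41, 8)

FULL OUTER JOIN keeps every row from both sides; unmatched rows get NULL for the other side's columns.
Matching on u.uid = l.uid AND u.tag = l.tag. A NULL in a compared column never satisfies the condition.
Matched pairs: 2; unmatched u rows kept: 5; unmatched l rows kept: 5.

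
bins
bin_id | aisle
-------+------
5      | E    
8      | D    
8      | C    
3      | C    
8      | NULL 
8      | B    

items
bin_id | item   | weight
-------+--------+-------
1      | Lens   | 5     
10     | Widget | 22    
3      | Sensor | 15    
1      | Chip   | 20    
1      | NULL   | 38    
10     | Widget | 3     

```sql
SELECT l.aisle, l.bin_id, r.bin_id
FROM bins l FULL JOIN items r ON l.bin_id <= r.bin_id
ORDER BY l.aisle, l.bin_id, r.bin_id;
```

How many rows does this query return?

FULL OUTER JOIN keeps every row from both sides; unmatched rows get NULL for the other side's columns.
Matching on l.bin_id <= r.bin_id.
Matched pairs: 13; unmatched l rows kept: 0; unmatched r rows kept: 3.
Total: 13 matched + 3 padded = 16 rows.

16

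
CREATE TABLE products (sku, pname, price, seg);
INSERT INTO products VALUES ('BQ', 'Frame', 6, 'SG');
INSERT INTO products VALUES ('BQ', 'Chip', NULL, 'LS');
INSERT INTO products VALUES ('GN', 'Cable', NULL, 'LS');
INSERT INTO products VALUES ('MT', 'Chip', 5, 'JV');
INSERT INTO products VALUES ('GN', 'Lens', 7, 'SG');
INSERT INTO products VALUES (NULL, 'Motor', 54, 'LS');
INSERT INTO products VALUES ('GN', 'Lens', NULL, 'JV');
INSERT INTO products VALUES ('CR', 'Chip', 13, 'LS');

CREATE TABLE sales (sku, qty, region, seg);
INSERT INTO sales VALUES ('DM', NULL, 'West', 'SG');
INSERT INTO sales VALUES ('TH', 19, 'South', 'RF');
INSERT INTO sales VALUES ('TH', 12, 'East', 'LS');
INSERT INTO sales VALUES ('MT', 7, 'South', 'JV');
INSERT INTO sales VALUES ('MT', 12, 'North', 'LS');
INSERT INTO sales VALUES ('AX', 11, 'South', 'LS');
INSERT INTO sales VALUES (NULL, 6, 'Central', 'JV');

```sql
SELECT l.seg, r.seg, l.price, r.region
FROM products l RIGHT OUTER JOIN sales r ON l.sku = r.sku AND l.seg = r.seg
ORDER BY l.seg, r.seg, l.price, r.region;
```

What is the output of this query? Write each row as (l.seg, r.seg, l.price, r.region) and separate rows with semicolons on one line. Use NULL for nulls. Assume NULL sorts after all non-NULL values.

RIGHT JOIN keeps every row from `sales`; unmatched rows get NULL for `products`'s columns.
Matching on l.sku = r.sku AND l.seg = r.seg. A NULL in a compared column never satisfies the condition.
Matched pairs: 1; unmatched r rows kept: 6.

(JV, JV, 5, South); (NULL, JV, NULL, Central); (NULL, LS, NULL, East); (NULL, LS, NULL, North); (NULL, LS, NULL, South); (NULL, RF, NULL, South); (NULL, SG, NULL, West)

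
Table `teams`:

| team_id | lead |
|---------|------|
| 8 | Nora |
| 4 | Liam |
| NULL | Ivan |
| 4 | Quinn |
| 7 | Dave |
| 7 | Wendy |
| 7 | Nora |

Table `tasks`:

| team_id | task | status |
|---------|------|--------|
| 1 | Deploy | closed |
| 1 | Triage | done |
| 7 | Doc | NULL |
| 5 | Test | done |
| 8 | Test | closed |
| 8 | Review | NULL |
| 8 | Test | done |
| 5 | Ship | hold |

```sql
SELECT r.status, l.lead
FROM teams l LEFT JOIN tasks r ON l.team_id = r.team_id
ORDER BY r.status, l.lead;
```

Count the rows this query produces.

LEFT JOIN keeps every row from `teams`; unmatched rows get NULL for `tasks`'s columns.
Matching on l.team_id = r.team_id. A NULL in a compared column never satisfies the condition.
Matched pairs: 6; unmatched l rows kept: 3.
Total: 6 matched + 3 padded = 9 rows.

9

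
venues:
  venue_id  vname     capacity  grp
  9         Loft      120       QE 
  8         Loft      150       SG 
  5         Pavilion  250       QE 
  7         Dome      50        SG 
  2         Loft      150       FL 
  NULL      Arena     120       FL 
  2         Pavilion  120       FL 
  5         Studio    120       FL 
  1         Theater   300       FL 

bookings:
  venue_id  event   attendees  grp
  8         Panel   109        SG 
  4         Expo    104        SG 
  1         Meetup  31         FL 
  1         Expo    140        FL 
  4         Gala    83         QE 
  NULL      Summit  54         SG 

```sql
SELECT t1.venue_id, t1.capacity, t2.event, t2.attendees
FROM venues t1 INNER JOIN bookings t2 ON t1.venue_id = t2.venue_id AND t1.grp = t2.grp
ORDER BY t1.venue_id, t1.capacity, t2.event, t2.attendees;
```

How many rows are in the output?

3

INNER JOIN keeps only pairs where the ON condition holds.
Matching on t1.venue_id = t2.venue_id AND t1.grp = t2.grp. A NULL in a compared column never satisfies the condition.
- t1 row (venue_id=9, grp=QE): no match → dropped.
- t1 row (venue_id=8, grp=SG): matches 1 t2 row(s) → 1 output row(s).
- t1 row (venue_id=5, grp=QE): no match → dropped.
- t1 row (venue_id=7, grp=SG): no match → dropped.
- t1 row (venue_id=2, grp=FL): no match → dropped.
- t1 row (venue_id=NULL, grp=FL): no match → dropped.
- t1 row (venue_id=2, grp=FL): no match → dropped.
- t1 row (venue_id=5, grp=FL): no match → dropped.
- t1 row (venue_id=1, grp=FL): matches 2 t2 row(s) → 2 output row(s).
Total: 3 rows.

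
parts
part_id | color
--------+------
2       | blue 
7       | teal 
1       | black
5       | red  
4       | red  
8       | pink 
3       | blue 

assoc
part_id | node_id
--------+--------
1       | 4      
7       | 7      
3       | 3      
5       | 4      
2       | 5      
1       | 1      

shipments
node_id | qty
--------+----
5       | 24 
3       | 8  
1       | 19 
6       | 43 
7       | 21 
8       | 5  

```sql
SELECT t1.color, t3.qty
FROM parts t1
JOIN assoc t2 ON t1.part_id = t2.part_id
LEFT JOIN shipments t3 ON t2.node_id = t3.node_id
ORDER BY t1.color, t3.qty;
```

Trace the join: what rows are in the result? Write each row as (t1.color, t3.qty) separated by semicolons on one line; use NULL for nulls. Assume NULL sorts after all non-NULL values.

(black, 19); (black, NULL); (blue, 8); (blue, 24); (red, NULL); (teal, 21)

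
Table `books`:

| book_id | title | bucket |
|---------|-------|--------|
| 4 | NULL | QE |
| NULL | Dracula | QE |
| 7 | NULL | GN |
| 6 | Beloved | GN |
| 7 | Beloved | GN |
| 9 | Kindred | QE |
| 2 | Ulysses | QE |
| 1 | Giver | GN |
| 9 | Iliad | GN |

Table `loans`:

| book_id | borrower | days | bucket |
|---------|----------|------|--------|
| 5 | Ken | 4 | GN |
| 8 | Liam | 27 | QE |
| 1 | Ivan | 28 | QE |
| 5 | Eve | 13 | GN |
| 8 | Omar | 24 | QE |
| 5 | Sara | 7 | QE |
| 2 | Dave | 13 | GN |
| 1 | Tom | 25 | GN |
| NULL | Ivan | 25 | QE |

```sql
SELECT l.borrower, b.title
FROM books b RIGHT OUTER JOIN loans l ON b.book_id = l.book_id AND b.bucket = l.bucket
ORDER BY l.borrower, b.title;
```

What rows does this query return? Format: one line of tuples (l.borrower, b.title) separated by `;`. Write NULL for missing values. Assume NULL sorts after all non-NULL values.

RIGHT JOIN keeps every row from `loans`; unmatched rows get NULL for `books`'s columns.
Matching on b.book_id = l.book_id AND b.bucket = l.bucket. A NULL in a compared column never satisfies the condition.
Matched pairs: 1; unmatched l rows kept: 8.

(Dave, NULL); (Eve, NULL); (Ivan, NULL); (Ivan, NULL); (Ken, NULL); (Liam, NULL); (Omar, NULL); (Sara, NULL); (Tom, Giver)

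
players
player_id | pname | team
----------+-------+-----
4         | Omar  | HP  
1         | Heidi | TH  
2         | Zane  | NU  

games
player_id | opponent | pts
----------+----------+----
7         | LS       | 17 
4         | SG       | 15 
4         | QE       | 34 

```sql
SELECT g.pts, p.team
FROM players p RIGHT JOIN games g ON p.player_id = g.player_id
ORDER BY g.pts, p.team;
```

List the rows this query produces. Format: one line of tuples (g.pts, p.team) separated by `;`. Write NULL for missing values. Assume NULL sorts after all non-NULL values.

(15, HP); (17, NULL); (34, HP)

RIGHT JOIN keeps every row from `games`; unmatched rows get NULL for `players`'s columns.
Matching on p.player_id = g.player_id.
- p (player_id=4) pairs with 2 row(s) of g.
- p (player_id=1) has no partner in g.
- p (player_id=2) has no partner in g.
- 1 g row(s) had no p match → kept, p columns NULL.
After projecting and ordering:
g.pts | p.team
15 | HP
17 | NULL
34 | HP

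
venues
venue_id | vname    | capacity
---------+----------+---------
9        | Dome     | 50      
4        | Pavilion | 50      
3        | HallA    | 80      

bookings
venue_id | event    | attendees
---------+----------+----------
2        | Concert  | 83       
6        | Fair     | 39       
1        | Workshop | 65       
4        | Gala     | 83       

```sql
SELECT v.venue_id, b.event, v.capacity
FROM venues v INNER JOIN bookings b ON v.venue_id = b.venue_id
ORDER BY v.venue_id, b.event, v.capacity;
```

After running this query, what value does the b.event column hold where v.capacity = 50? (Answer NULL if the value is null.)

INNER JOIN keeps only pairs where the ON condition holds.
Matching on v.venue_id = b.venue_id.
- v[0] venue_id=9 → no match; dropped.
- v[1] venue_id=4 → 1 match(es) in b → 1 row(s).
- v[2] venue_id=3 → no match; dropped.

Gala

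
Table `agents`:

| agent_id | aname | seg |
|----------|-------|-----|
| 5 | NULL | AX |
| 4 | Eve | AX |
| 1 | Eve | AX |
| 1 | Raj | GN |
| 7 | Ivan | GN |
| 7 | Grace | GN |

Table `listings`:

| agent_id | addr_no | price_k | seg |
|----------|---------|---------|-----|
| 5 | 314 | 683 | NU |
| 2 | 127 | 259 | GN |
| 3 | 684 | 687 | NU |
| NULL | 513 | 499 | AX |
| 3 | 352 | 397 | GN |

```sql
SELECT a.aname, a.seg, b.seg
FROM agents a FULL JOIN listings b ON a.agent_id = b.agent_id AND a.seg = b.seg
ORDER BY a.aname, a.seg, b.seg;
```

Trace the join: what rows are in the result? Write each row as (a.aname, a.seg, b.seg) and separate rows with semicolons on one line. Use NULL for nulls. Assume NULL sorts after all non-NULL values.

FULL OUTER JOIN keeps every row from both sides; unmatched rows get NULL for the other side's columns.
Matching on a.agent_id = b.agent_id AND a.seg = b.seg. A NULL in a compared column never satisfies the condition.
Matched pairs: 0; unmatched a rows kept: 6; unmatched b rows kept: 5.

(Eve, AX, NULL); (Eve, AX, NULL); (Grace, GN, NULL); (Ivan, GN, NULL); (Raj, GN, NULL); (NULL, AX, NULL); (NULL, NULL, AX); (NULL, NULL, GN); (NULL, NULL, GN); (NULL, NULL, NU); (NULL, NULL, NU)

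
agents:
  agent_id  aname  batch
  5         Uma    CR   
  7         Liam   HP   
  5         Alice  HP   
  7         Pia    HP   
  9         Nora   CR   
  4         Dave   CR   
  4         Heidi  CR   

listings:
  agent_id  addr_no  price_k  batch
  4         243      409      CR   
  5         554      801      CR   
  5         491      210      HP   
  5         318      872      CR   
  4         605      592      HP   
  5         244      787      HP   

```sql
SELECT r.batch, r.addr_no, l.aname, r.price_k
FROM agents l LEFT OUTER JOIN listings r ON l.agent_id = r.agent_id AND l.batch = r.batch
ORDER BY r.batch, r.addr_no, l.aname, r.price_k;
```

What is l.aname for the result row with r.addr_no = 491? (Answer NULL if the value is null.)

LEFT JOIN keeps every row from `agents`; unmatched rows get NULL for `listings`'s columns.
Matching on l.agent_id = r.agent_id AND l.batch = r.batch.
- l row (agent_id=5, batch=CR): matches 2 r row(s) → 2 output row(s).
- l row (agent_id=7, batch=HP): no match → kept, r columns NULL.
- l row (agent_id=5, batch=HP): matches 2 r row(s) → 2 output row(s).
- l row (agent_id=7, batch=HP): no match → kept, r columns NULL.
- l row (agent_id=9, batch=CR): no match → kept, r columns NULL.
- l row (agent_id=4, batch=CR): matches 1 r row(s) → 1 output row(s).
- l row (agent_id=4, batch=CR): matches 1 r row(s) → 1 output row(s).

Alice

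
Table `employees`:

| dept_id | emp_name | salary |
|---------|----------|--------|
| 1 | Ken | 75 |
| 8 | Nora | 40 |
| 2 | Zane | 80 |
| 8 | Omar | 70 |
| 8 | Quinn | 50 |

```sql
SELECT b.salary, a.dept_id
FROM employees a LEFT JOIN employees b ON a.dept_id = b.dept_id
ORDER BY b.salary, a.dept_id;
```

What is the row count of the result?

LEFT JOIN keeps every row from `employees a`; unmatched rows get NULL for `employees b`'s columns.
Matching on a.dept_id = b.dept_id.
- a[0] dept_id=1 → 1 match(es) in b → 1 row(s).
- a[1] dept_id=8 → 3 match(es) in b → 3 row(s).
- a[2] dept_id=2 → 1 match(es) in b → 1 row(s).
- a[3] dept_id=8 → 3 match(es) in b → 3 row(s).
- a[4] dept_id=8 → 3 match(es) in b → 3 row(s).
Total: 11 rows.

11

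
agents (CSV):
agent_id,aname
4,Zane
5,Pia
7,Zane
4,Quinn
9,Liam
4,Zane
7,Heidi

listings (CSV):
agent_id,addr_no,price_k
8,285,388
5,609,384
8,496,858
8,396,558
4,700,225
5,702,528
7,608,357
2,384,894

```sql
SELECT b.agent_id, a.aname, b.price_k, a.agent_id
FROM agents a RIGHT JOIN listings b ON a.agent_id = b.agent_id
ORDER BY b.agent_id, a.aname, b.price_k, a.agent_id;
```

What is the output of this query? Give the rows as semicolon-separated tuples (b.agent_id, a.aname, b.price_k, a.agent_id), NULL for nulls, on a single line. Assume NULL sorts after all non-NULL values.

(2, NULL, 894, NULL); (4, Quinn, 225, 4); (4, Zane, 225, 4); (4, Zane, 225, 4); (5, Pia, 384, 5); (5, Pia, 528, 5); (7, Heidi, 357, 7); (7, Zane, 357, 7); (8, NULL, 388, NULL); (8, NULL, 558, NULL); (8, NULL, 858, NULL)

RIGHT JOIN keeps every row from `listings`; unmatched rows get NULL for `agents`'s columns.
Matching on a.agent_id = b.agent_id.
- a (agent_id=4) pairs with 1 row(s) of b.
- a (agent_id=5) pairs with 2 row(s) of b.
- a (agent_id=7) pairs with 1 row(s) of b.
- a (agent_id=4) pairs with 1 row(s) of b.
- a (agent_id=9) has no partner in b.
- a (agent_id=4) pairs with 1 row(s) of b.
- a (agent_id=7) pairs with 1 row(s) of b.
- plus 4 unmatched b row(s), each kept with NULL a columns.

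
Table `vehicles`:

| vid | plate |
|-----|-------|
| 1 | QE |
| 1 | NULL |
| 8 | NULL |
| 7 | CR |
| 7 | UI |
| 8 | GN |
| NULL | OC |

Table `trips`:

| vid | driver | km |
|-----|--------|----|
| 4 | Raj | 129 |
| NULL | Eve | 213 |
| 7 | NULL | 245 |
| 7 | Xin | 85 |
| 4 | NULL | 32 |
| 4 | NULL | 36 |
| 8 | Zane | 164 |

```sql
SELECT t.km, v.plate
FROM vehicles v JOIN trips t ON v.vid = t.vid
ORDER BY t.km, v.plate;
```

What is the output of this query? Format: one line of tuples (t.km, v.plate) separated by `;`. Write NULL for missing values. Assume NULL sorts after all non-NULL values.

(85, CR); (85, UI); (164, GN); (164, NULL); (245, CR); (245, UI)

INNER JOIN keeps only pairs where the ON condition holds.
Matching on v.vid = t.vid. A NULL in a compared column never satisfies the condition.
Matched pairs: 6.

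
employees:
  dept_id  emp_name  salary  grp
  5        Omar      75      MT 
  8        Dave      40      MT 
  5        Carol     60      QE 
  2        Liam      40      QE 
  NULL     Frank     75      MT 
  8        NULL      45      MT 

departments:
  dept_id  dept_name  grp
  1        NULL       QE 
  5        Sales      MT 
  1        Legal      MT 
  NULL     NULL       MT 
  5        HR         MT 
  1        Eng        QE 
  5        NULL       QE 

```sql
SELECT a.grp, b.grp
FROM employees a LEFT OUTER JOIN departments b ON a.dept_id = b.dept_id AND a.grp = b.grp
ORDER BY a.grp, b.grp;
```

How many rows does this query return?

7

LEFT JOIN keeps every row from `employees`; unmatched rows get NULL for `departments`'s columns.
Matching on a.dept_id = b.dept_id AND a.grp = b.grp. A NULL in a compared column never satisfies the condition.
- a (dept_id=5, grp=MT) pairs with 2 row(s) of b.
- a (dept_id=8, grp=MT) has no partner → padded with NULL.
- a (dept_id=5, grp=QE) pairs with 1 row(s) of b.
- a (dept_id=2, grp=QE) has no partner → padded with NULL.
- a (dept_id=NULL, grp=MT) has no partner → padded with NULL.
- a (dept_id=8, grp=MT) has no partner → padded with NULL.
Total: 3 matched + 4 padded = 7 rows.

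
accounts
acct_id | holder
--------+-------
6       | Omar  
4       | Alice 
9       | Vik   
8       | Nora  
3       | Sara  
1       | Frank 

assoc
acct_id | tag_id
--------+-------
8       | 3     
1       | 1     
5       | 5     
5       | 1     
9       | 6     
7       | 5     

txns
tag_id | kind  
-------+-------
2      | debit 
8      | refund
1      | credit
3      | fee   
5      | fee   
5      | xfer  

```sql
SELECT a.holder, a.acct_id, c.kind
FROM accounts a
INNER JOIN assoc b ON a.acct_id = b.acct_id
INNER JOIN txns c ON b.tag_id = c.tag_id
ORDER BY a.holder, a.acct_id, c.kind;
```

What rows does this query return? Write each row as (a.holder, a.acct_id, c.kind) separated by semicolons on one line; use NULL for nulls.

Step 1 — a INNER JOIN b on acct_id → 3 row(s).
Then INNER JOIN `txns c` on tag_id: keep only rows whose b.tag_id appears in c.

(Frank, 1, credit); (Nora, 8, fee)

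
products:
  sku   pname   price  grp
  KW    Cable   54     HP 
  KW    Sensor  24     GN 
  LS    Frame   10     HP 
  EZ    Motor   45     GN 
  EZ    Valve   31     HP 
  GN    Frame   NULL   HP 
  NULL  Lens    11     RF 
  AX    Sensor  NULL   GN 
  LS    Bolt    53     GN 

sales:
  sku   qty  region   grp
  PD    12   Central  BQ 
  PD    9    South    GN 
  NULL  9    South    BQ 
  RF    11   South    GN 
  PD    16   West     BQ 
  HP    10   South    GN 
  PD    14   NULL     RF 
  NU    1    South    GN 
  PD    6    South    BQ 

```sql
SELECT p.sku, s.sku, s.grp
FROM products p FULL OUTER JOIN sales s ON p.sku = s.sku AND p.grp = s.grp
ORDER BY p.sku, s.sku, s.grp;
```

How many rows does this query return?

FULL OUTER JOIN keeps every row from both sides; unmatched rows get NULL for the other side's columns.
Matching on p.sku = s.sku AND p.grp = s.grp. A NULL in a compared column never satisfies the condition.
- p row (sku=KW, grp=HP): no match → kept, s columns NULL.
- p row (sku=KW, grp=GN): no match → kept, s columns NULL.
- p row (sku=LS, grp=HP): no match → kept, s columns NULL.
- p row (sku=EZ, grp=GN): no match → kept, s columns NULL.
- p row (sku=EZ, grp=HP): no match → kept, s columns NULL.
- p row (sku=GN, grp=HP): no match → kept, s columns NULL.
- p row (sku=NULL, grp=RF): no match → kept, s columns NULL.
- p row (sku=AX, grp=GN): no match → kept, s columns NULL.
- p row (sku=LS, grp=GN): no match → kept, s columns NULL.
- plus 9 unmatched s row(s), each kept with NULL p columns.
Total: 0 matched + 18 padded = 18 rows.

18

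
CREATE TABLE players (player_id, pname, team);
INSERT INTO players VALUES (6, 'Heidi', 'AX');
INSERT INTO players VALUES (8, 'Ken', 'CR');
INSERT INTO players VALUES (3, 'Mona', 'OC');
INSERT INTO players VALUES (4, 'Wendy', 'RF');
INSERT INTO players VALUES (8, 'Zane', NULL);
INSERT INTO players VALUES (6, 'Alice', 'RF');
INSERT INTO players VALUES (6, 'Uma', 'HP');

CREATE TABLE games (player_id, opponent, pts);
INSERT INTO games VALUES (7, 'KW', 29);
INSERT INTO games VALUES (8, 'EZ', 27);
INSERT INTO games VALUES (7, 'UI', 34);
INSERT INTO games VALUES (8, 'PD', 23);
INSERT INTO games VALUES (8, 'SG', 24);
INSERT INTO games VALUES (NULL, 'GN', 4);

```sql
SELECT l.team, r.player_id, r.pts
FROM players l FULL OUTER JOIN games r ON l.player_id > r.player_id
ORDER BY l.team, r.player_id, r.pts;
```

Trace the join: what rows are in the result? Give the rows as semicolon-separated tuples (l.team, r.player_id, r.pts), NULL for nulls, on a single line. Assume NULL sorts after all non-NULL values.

FULL OUTER JOIN keeps every row from both sides; unmatched rows get NULL for the other side's columns.
Matching on l.player_id > r.player_id. A NULL in a compared column never satisfies the condition.
Matched pairs: 4; unmatched l rows kept: 5; unmatched r rows kept: 4.

(AX, NULL, NULL); (CR, 7, 29); (CR, 7, 34); (HP, NULL, NULL); (OC, NULL, NULL); (RF, NULL, NULL); (RF, NULL, NULL); (NULL, 7, 29); (NULL, 7, 34); (NULL, 8, 23); (NULL, 8, 24); (NULL, 8, 27); (NULL, NULL, 4)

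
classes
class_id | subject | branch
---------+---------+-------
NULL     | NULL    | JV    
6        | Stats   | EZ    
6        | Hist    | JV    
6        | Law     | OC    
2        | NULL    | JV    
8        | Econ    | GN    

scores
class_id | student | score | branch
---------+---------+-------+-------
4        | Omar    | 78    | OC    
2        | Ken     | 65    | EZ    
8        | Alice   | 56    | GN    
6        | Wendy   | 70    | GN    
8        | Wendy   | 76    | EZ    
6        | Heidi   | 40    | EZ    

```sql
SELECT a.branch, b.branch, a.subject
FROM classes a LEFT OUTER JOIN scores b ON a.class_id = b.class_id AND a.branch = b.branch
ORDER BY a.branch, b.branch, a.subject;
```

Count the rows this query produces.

LEFT JOIN keeps every row from `classes`; unmatched rows get NULL for `scores`'s columns.
Matching on a.class_id = b.class_id AND a.branch = b.branch. A NULL in a compared column never satisfies the condition.
- a[0] class_id=NULL, branch=JV → no match; kept with NULLs on the b side.
- a[1] class_id=6, branch=EZ → 1 match(es) in b → 1 row(s).
- a[2] class_id=6, branch=JV → no match; kept with NULLs on the b side.
- a[3] class_id=6, branch=OC → no match; kept with NULLs on the b side.
- a[4] class_id=2, branch=JV → no match; kept with NULLs on the b side.
- a[5] class_id=8, branch=GN → 1 match(es) in b → 1 row(s).
Total: 2 matched + 4 padded = 6 rows.

6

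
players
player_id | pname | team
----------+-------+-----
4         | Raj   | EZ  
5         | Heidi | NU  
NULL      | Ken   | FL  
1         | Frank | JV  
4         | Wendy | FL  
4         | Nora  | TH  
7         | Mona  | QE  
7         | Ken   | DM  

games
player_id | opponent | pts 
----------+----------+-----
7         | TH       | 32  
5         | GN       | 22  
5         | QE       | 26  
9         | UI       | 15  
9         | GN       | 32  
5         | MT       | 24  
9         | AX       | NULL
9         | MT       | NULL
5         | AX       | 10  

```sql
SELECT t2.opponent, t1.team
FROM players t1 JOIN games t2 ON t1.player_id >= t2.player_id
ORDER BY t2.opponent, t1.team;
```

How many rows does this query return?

INNER JOIN keeps only pairs where the ON condition holds.
Matching on t1.player_id >= t2.player_id. A NULL in a compared column never satisfies the condition.
- t1 row (player_id=4): no match → dropped.
- t1 row (player_id=5): matches 4 t2 row(s) → 4 output row(s).
- t1 row (player_id=NULL): no match → dropped.
- t1 row (player_id=1): no match → dropped.
- t1 row (player_id=4): no match → dropped.
- t1 row (player_id=4): no match → dropped.
- t1 row (player_id=7): matches 5 t2 row(s) → 5 output row(s).
- t1 row (player_id=7): matches 5 t2 row(s) → 5 output row(s).
Total: 14 rows.

14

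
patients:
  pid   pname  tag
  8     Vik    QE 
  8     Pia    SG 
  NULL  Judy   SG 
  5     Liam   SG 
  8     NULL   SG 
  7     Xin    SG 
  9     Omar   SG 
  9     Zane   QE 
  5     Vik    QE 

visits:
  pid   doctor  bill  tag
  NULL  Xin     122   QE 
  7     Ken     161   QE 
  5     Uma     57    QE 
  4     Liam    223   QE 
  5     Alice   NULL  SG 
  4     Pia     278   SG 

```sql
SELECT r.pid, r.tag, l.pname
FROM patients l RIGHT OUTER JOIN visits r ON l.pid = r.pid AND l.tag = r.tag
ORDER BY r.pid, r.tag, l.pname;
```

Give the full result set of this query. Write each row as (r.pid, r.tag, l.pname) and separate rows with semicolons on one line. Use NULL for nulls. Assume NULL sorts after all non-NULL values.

RIGHT JOIN keeps every row from `visits`; unmatched rows get NULL for `patients`'s columns.
Matching on l.pid = r.pid AND l.tag = r.tag. A NULL in a compared column never satisfies the condition.
- l[0] pid=8, tag=QE → no match.
- l[1] pid=8, tag=SG → no match.
- l[2] pid=NULL, tag=SG → no match.
- l[3] pid=5, tag=SG → 1 match(es) in r → 1 row(s).
- l[4] pid=8, tag=SG → no match.
- l[5] pid=7, tag=SG → no match.
- l[6] pid=9, tag=SG → no match.
- l[7] pid=9, tag=QE → no match.
- l[8] pid=5, tag=QE → 1 match(es) in r → 1 row(s).
- 4 row(s) from r found no l partner → padded with NULL.
After projecting and ordering:
r.pid | r.tag | l.pname
4 | QE | NULL
4 | SG | NULL
5 | QE | Vik
5 | SG | Liam
7 | QE | NULL
NULL | QE | NULL

(4, QE, NULL); (4, SG, NULL); (5, QE, Vik); (5, SG, Liam); (7, QE, NULL); (NULL, QE, NULL)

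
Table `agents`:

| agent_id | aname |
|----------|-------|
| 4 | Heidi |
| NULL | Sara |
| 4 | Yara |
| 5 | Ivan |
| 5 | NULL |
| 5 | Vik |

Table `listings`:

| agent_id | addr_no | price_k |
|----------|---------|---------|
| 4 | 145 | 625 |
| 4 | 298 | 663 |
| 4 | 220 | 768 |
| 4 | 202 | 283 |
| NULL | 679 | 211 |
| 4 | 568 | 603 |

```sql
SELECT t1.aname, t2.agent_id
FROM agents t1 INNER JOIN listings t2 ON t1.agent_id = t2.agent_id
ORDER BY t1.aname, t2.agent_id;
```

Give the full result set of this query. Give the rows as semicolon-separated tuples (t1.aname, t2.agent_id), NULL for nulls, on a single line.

(Heidi, 4); (Heidi, 4); (Heidi, 4); (Heidi, 4); (Heidi, 4); (Yara, 4); (Yara, 4); (Yara, 4); (Yara, 4); (Yara, 4)

INNER JOIN keeps only pairs where the ON condition holds.
Matching on t1.agent_id = t2.agent_id. A NULL in a compared column never satisfies the condition.
- t1 (agent_id=4) pairs with 5 row(s) of t2.
- t1 (agent_id=NULL) has no partner → excluded.
- t1 (agent_id=4) pairs with 5 row(s) of t2.
- t1 (agent_id=5) has no partner → excluded.
- t1 (agent_id=5) has no partner → excluded.
- t1 (agent_id=5) has no partner → excluded.
After projecting and ordering:
t1.aname | t2.agent_id
Heidi | 4
Heidi | 4
Heidi | 4
Heidi | 4
Heidi | 4
Yara | 4
Yara | 4
Yara | 4
Yara | 4
Yara | 4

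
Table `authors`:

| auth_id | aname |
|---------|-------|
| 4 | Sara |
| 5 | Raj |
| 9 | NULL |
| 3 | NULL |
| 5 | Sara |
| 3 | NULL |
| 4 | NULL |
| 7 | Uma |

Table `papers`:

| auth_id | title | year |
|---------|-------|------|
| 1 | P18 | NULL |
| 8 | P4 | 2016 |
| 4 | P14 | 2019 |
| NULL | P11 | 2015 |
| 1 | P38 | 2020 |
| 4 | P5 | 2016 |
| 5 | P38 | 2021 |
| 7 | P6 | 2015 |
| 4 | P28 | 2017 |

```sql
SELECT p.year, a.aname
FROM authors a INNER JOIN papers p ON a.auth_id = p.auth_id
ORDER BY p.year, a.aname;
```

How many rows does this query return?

INNER JOIN keeps only pairs where the ON condition holds.
Matching on a.auth_id = p.auth_id. A NULL in a compared column never satisfies the condition.
- a[0] auth_id=4 → 3 match(es) in p → 3 row(s).
- a[1] auth_id=5 → 1 match(es) in p → 1 row(s).
- a[2] auth_id=9 → no match; dropped.
- a[3] auth_id=3 → no match; dropped.
- a[4] auth_id=5 → 1 match(es) in p → 1 row(s).
- a[5] auth_id=3 → no match; dropped.
- a[6] auth_id=4 → 3 match(es) in p → 3 row(s).
- a[7] auth_id=7 → 1 match(es) in p → 1 row(s).
Total: 9 rows.

9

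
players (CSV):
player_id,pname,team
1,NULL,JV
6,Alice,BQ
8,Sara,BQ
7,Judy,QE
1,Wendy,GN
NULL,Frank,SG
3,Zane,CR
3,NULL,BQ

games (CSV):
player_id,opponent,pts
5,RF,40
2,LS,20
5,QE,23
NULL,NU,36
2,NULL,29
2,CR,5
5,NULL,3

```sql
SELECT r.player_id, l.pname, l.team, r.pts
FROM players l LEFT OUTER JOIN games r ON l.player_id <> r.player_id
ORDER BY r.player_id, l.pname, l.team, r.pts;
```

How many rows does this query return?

LEFT JOIN keeps every row from `players`; unmatched rows get NULL for `games`'s columns.
Matching on l.player_id <> r.player_id. A NULL in a compared column never satisfies the condition.
- player_id=1: 6 matching r row(s), so 6 row(s) emitted.
- player_id=6: 6 matching r row(s), so 6 row(s) emitted.
- player_id=8: 6 matching r row(s), so 6 row(s) emitted.
- player_id=7: 6 matching r row(s), so 6 row(s) emitted.
- player_id=1: 6 matching r row(s), so 6 row(s) emitted.
- player_id=NULL: no r row matches, row kept with r columns NULL.
- player_id=3: 6 matching r row(s), so 6 row(s) emitted.
- player_id=3: 6 matching r row(s), so 6 row(s) emitted.
Total: 42 matched + 1 padded = 43 rows.

43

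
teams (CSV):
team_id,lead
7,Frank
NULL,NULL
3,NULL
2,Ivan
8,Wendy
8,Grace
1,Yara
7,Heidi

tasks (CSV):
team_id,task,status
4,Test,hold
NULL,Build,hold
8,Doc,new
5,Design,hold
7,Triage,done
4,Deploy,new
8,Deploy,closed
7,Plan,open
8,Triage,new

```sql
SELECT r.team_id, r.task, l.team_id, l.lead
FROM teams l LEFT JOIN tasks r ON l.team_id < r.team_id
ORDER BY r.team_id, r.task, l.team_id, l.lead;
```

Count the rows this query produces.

33

LEFT JOIN keeps every row from `teams`; unmatched rows get NULL for `tasks`'s columns.
Matching on l.team_id < r.team_id. A NULL in a compared column never satisfies the condition.
- l (team_id=7) pairs with 3 row(s) of r.
- l (team_id=NULL) has no partner → padded with NULL.
- l (team_id=3) pairs with 8 row(s) of r.
- l (team_id=2) pairs with 8 row(s) of r.
- l (team_id=8) has no partner → padded with NULL.
- l (team_id=8) has no partner → padded with NULL.
- l (team_id=1) pairs with 8 row(s) of r.
- l (team_id=7) pairs with 3 row(s) of r.
Total: 30 matched + 3 padded = 33 rows.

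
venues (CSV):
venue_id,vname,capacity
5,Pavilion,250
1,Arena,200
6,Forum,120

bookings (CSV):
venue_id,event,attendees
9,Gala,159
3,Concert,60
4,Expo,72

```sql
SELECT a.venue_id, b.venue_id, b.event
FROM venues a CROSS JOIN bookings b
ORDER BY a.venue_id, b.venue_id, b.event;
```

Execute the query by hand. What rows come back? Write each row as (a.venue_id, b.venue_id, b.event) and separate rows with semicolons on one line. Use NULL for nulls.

(1, 3, Concert); (1, 4, Expo); (1, 9, Gala); (5, 3, Concert); (5, 4, Expo); (5, 9, Gala); (6, 3, Concert); (6, 4, Expo); (6, 9, Gala)

CROSS JOIN pairs every row of `venues` with every row of `bookings`: 3 × 3 = 9 rows.
After projecting and ordering:
a.venue_id | b.venue_id | b.event
1 | 3 | Concert
1 | 4 | Expo
1 | 9 | Gala
5 | 3 | Concert
5 | 4 | Expo
5 | 9 | Gala
6 | 3 | Concert
6 | 4 | Expo
6 | 9 | Gala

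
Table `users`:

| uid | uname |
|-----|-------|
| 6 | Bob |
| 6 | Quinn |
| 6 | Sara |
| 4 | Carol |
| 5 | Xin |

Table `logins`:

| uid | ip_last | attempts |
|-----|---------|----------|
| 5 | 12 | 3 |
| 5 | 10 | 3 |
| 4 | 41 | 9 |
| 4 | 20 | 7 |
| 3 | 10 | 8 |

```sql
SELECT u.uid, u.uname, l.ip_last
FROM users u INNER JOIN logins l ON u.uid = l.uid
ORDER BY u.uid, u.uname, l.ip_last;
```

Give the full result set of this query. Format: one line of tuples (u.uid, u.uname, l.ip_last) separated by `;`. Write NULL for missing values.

(4, Carol, 20); (4, Carol, 41); (5, Xin, 10); (5, Xin, 12)

INNER JOIN keeps only pairs where the ON condition holds.
Matching on u.uid = l.uid.
- u (uid=6) has no partner → excluded.
- u (uid=6) has no partner → excluded.
- u (uid=6) has no partner → excluded.
- u (uid=4) pairs with 2 row(s) of l.
- u (uid=5) pairs with 2 row(s) of l.
After projecting and ordering:
u.uid | u.uname | l.ip_last
4 | Carol | 20
4 | Carol | 41
5 | Xin | 10
5 | Xin | 12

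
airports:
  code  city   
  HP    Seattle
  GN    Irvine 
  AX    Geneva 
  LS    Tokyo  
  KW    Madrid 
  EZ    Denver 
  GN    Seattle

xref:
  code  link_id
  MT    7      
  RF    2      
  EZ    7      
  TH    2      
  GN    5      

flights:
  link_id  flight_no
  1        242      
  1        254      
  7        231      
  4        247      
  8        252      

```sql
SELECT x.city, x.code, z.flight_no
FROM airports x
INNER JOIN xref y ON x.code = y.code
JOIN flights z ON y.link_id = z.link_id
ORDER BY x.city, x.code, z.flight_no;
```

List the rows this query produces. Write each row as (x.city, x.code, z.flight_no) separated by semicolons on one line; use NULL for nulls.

(Denver, EZ, 231)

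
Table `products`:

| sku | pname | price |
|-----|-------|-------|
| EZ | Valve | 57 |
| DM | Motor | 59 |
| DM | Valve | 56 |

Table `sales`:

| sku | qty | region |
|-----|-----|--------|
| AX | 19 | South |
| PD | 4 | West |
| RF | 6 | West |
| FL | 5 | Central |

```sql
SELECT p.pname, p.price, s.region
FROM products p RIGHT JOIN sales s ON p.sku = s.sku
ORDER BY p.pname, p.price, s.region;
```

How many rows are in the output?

4

RIGHT JOIN keeps every row from `sales`; unmatched rows get NULL for `products`'s columns.
Matching on p.sku = s.sku.
- p (sku=EZ) has no partner in s.
- p (sku=DM) has no partner in s.
- p (sku=DM) has no partner in s.
- 4 row(s) from s found no p partner → padded with NULL.
Total: 0 matched + 4 padded = 4 rows.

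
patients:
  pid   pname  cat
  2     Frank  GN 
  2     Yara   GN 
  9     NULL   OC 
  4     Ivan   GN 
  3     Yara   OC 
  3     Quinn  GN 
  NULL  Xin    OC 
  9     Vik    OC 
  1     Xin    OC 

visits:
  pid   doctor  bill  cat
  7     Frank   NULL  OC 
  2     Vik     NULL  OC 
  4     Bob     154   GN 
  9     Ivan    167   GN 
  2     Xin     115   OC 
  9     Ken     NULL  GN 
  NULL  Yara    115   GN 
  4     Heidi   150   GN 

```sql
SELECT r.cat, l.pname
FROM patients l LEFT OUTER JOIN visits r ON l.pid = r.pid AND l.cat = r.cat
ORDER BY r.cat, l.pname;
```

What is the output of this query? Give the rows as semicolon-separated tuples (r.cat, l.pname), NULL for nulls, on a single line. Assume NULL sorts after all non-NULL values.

(GN, Ivan); (GN, Ivan); (NULL, Frank); (NULL, Quinn); (NULL, Vik); (NULL, Xin); (NULL, Xin); (NULL, Yara); (NULL, Yara); (NULL, NULL)

LEFT JOIN keeps every row from `patients`; unmatched rows get NULL for `visits`'s columns.
Matching on l.pid = r.pid AND l.cat = r.cat. A NULL in a compared column never satisfies the condition.
- l[0] pid=2, cat=GN → no match; kept with NULLs on the r side.
- l[1] pid=2, cat=GN → no match; kept with NULLs on the r side.
- l[2] pid=9, cat=OC → no match; kept with NULLs on the r side.
- l[3] pid=4, cat=GN → 2 match(es) in r → 2 row(s).
- l[4] pid=3, cat=OC → no match; kept with NULLs on the r side.
- l[5] pid=3, cat=GN → no match; kept with NULLs on the r side.
- l[6] pid=NULL, cat=OC → no match; kept with NULLs on the r side.
- l[7] pid=9, cat=OC → no match; kept with NULLs on the r side.
- l[8] pid=1, cat=OC → no match; kept with NULLs on the r side.
After projecting and ordering:
r.cat | l.pname
GN | Ivan
GN | Ivan
NULL | Frank
NULL | Quinn
NULL | Vik
NULL | Xin
NULL | Xin
NULL | Yara
NULL | Yara
NULL | NULL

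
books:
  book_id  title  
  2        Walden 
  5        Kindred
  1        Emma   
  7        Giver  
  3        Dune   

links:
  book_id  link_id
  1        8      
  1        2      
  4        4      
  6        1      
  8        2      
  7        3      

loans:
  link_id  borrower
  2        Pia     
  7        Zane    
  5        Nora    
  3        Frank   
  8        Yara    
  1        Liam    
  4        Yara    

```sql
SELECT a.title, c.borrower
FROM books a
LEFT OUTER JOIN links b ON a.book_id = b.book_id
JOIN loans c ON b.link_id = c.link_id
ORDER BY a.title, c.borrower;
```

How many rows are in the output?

Step 1 — a LEFT JOIN b on book_id → 6 row(s).
Then INNER JOIN `loans c` on link_id: keep only rows whose b.link_id appears in c.
Result: 3 row(s).

3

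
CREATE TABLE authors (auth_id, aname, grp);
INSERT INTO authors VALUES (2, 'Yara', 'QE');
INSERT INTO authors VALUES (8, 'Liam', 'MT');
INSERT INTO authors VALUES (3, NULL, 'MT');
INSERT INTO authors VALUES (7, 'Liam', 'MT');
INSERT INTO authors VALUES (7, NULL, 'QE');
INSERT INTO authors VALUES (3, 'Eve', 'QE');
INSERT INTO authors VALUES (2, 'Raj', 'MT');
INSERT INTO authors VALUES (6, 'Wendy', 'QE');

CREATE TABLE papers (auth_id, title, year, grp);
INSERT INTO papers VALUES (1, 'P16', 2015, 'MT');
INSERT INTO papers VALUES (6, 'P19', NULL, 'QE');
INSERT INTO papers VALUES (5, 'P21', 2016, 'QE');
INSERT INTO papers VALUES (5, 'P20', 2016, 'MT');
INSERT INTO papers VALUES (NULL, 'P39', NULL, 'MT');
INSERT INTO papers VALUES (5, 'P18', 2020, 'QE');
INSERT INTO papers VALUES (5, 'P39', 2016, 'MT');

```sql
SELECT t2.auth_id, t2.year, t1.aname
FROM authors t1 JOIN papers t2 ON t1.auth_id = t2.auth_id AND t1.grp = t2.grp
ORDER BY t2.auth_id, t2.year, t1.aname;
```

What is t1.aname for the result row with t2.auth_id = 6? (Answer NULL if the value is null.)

INNER JOIN keeps only pairs where the ON condition holds.
Matching on t1.auth_id = t2.auth_id AND t1.grp = t2.grp. A NULL in a compared column never satisfies the condition.
- t1 (auth_id=2, grp=QE) has no partner → excluded.
- t1 (auth_id=8, grp=MT) has no partner → excluded.
- t1 (auth_id=3, grp=MT) has no partner → excluded.
- t1 (auth_id=7, grp=MT) has no partner → excluded.
- t1 (auth_id=7, grp=QE) has no partner → excluded.
- t1 (auth_id=3, grp=QE) has no partner → excluded.
- t1 (auth_id=2, grp=MT) has no partner → excluded.
- t1 (auth_id=6, grp=QE) pairs with 1 row(s) of t2.

Wendy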